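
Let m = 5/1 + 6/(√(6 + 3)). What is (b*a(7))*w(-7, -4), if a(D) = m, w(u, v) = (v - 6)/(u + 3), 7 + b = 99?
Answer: 1610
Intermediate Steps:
b = 92 (b = -7 + 99 = 92)
w(u, v) = (-6 + v)/(3 + u)
m = 7 (m = 5*1 + 6/(√9) = 5 + 6/3 = 5 + 6*(⅓) = 5 + 2 = 7)
a(D) = 7
(b*a(7))*w(-7, -4) = (92*7)*((-6 - 4)/(3 - 7)) = 644*(-10/(-4)) = 644*(-¼*(-10)) = 644*(5/2) = 1610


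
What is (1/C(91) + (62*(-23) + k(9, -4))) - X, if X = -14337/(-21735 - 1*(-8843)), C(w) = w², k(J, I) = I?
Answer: -152783584165/106758652 ≈ -1431.1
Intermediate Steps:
X = 14337/12892 (X = -14337/(-21735 + 8843) = -14337/(-12892) = -14337*(-1/12892) = 14337/12892 ≈ 1.1121)
(1/C(91) + (62*(-23) + k(9, -4))) - X = (1/(91²) + (62*(-23) - 4)) - 1*14337/12892 = (1/8281 + (-1426 - 4)) - 14337/12892 = (1/8281 - 1430) - 14337/12892 = -11841829/8281 - 14337/12892 = -152783584165/106758652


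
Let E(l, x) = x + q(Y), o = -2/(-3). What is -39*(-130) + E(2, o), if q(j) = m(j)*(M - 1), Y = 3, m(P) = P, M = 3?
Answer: 15230/3 ≈ 5076.7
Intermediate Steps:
o = 2/3 (o = -2*(-1/3) = 2/3 ≈ 0.66667)
q(j) = 2*j (q(j) = j*(3 - 1) = j*2 = 2*j)
E(l, x) = 6 + x (E(l, x) = x + 2*3 = x + 6 = 6 + x)
-39*(-130) + E(2, o) = -39*(-130) + (6 + 2/3) = 5070 + 20/3 = 15230/3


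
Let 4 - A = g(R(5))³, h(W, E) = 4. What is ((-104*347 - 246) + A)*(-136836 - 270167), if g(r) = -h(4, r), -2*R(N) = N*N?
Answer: 14760370798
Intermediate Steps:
R(N) = -N²/2 (R(N) = -N*N/2 = -N²/2)
g(r) = -4 (g(r) = -1*4 = -4)
A = 68 (A = 4 - 1*(-4)³ = 4 - 1*(-64) = 4 + 64 = 68)
((-104*347 - 246) + A)*(-136836 - 270167) = ((-104*347 - 246) + 68)*(-136836 - 270167) = ((-36088 - 246) + 68)*(-407003) = (-36334 + 68)*(-407003) = -36266*(-407003) = 14760370798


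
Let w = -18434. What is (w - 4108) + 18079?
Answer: -4463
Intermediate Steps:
(w - 4108) + 18079 = (-18434 - 4108) + 18079 = -22542 + 18079 = -4463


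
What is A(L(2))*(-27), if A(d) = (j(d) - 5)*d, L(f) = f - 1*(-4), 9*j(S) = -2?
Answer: 846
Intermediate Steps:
j(S) = -2/9 (j(S) = (1/9)*(-2) = -2/9)
L(f) = 4 + f (L(f) = f + 4 = 4 + f)
A(d) = -47*d/9 (A(d) = (-2/9 - 5)*d = -47*d/9)
A(L(2))*(-27) = -47*(4 + 2)/9*(-27) = -47/9*6*(-27) = -94/3*(-27) = 846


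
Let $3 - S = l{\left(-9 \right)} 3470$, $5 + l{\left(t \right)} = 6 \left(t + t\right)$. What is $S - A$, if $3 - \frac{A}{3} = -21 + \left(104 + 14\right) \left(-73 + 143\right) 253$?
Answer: $6661381$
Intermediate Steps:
$l{\left(t \right)} = -5 + 12 t$ ($l{\left(t \right)} = -5 + 6 \left(t + t\right) = -5 + 6 \cdot 2 t = -5 + 12 t$)
$S = 392113$ ($S = 3 - \left(-5 + 12 \left(-9\right)\right) 3470 = 3 - \left(-5 - 108\right) 3470 = 3 - \left(-113\right) 3470 = 3 - -392110 = 3 + 392110 = 392113$)
$A = -6269268$ ($A = 9 - 3 \left(-21 + \left(104 + 14\right) \left(-73 + 143\right) 253\right) = 9 - 3 \left(-21 + 118 \cdot 70 \cdot 253\right) = 9 - 3 \left(-21 + 8260 \cdot 253\right) = 9 - 3 \left(-21 + 2089780\right) = 9 - 6269277 = -6269268$)
$S - A = 392113 - -6269268 = 392113 + 6269268 = 6661381$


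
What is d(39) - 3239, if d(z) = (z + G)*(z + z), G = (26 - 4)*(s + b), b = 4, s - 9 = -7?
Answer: 10099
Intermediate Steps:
s = 2 (s = 9 - 7 = 2)
G = 132 (G = (26 - 4)*(2 + 4) = 22*6 = 132)
d(z) = 2*z*(132 + z) (d(z) = (z + 132)*(z + z) = (132 + z)*(2*z) = 2*z*(132 + z))
d(39) - 3239 = 2*39*(132 + 39) - 3239 = 2*39*171 - 3239 = 13338 - 3239 = 10099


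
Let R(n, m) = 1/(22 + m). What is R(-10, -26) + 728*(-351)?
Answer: -1022113/4 ≈ -2.5553e+5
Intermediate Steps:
R(-10, -26) + 728*(-351) = 1/(22 - 26) + 728*(-351) = 1/(-4) - 255528 = -¼ - 255528 = -1022113/4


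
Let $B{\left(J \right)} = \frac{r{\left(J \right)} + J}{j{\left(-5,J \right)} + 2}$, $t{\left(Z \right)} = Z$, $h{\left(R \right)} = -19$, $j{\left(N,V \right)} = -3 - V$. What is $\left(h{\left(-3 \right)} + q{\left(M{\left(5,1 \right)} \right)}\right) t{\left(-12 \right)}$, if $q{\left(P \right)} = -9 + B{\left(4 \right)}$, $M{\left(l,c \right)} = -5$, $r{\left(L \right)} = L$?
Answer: $\frac{1776}{5} \approx 355.2$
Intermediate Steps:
$B{\left(J \right)} = \frac{2 J}{-1 - J}$ ($B{\left(J \right)} = \frac{J + J}{\left(-3 - J\right) + 2} = \frac{2 J}{-1 - J}$)
$q{\left(P \right)} = - \frac{53}{5}$ ($q{\left(P \right)} = -9 - \frac{8}{1 + 4} = -9 - \frac{8}{5} = - \frac{53}{5}$)
$\left(h{\left(-3 \right)} + q{\left(M{\left(5,1 \right)} \right)}\right) t{\left(-12 \right)} = \left(-19 - \frac{53}{5}\right) \left(-12\right) = \left(- \frac{148}{5}\right) \left(-12\right) = \frac{1776}{5}$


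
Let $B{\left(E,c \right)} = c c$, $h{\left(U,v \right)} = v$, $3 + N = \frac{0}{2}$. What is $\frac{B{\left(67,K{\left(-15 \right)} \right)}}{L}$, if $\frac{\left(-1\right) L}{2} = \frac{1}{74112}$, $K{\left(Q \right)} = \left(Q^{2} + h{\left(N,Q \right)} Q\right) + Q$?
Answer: $-7011921600$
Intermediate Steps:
$N = -3$ ($N = -3 + \frac{0}{2} = -3 + 0 \cdot \frac{1}{2} = -3 + 0 = -3$)
$K{\left(Q \right)} = Q + 2 Q^{2}$ ($K{\left(Q \right)} = \left(Q^{2} + Q Q\right) + Q = \left(Q^{2} + Q^{2}\right) + Q = 2 Q^{2} + Q = Q + 2 Q^{2}$)
$B{\left(E,c \right)} = c^{2}$
$L = - \frac{1}{37056}$ ($L = - \frac{2}{74112} = \left(-2\right) \frac{1}{74112} = - \frac{1}{37056} \approx -2.6986 \cdot 10^{-5}$)
$\frac{B{\left(67,K{\left(-15 \right)} \right)}}{L} = \frac{\left(- 15 \left(1 + 2 \left(-15\right)\right)\right)^{2}}{- \frac{1}{37056}} = \left(- 15 \left(1 - 30\right)\right)^{2} \left(-37056\right) = \left(\left(-15\right) \left(-29\right)\right)^{2} \left(-37056\right) = 435^{2} \left(-37056\right) = 189225 \left(-37056\right) = -7011921600$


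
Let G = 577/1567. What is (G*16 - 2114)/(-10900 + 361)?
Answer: 3303406/16514613 ≈ 0.20003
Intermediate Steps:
G = 577/1567 (G = 577*(1/1567) = 577/1567 ≈ 0.36822)
(G*16 - 2114)/(-10900 + 361) = ((577/1567)*16 - 2114)/(-10900 + 361) = (9232/1567 - 2114)/(-10539) = -3303406/1567*(-1/10539) = 3303406/16514613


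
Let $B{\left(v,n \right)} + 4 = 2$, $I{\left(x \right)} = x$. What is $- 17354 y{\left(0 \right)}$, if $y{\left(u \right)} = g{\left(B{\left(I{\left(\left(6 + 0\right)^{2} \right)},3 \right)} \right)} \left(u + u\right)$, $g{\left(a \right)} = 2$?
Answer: $0$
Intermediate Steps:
$B{\left(v,n \right)} = -2$ ($B{\left(v,n \right)} = -4 + 2 = -2$)
$y{\left(u \right)} = 4 u$ ($y{\left(u \right)} = 2 \left(u + u\right) = 2 \cdot 2 u = 4 u$)
$- 17354 y{\left(0 \right)} = - 17354 \cdot 4 \cdot 0 = \left(-17354\right) 0 = 0$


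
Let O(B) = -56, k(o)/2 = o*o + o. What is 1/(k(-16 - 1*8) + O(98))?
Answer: 1/1048 ≈ 0.00095420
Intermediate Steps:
k(o) = 2*o + 2*o² (k(o) = 2*(o*o + o) = 2*(o² + o) = 2*(o + o²) = 2*o + 2*o²)
1/(k(-16 - 1*8) + O(98)) = 1/(2*(-16 - 1*8)*(1 + (-16 - 1*8)) - 56) = 1/(2*(-16 - 8)*(1 + (-16 - 8)) - 56) = 1/(2*(-24)*(1 - 24) - 56) = 1/(2*(-24)*(-23) - 56) = 1/(1104 - 56) = 1/1048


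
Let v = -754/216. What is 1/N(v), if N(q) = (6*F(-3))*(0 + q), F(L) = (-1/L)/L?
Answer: 162/377 ≈ 0.42971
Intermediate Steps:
F(L) = -1/L²
v = -377/108 (v = -754*1/216 = -377/108 ≈ -3.4907)
N(q) = -2*q/3 (N(q) = (6*(-1/(-3)²))*(0 + q) = (6*(-1*⅑))*q = (6*(-⅑))*q = -2*q/3)
1/N(v) = 1/(-⅔*(-377/108)) = 1/(377/162) = 162/377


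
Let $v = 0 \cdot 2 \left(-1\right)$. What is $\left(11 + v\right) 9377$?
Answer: $103147$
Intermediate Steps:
$v = 0$ ($v = 0 \left(-1\right) = 0$)
$\left(11 + v\right) 9377 = \left(11 + 0\right) 9377 = 11 \cdot 9377 = 103147$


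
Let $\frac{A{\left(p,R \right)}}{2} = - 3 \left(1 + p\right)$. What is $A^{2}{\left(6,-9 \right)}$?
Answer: $1764$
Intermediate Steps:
$A{\left(p,R \right)} = -6 - 6 p$ ($A{\left(p,R \right)} = 2 \left(- 3 \left(1 + p\right)\right) = 2 \left(-3 - 3 p\right) = -6 - 6 p$)
$A^{2}{\left(6,-9 \right)} = \left(-6 - 36\right)^{2} = \left(-42\right)^{2} = 1764$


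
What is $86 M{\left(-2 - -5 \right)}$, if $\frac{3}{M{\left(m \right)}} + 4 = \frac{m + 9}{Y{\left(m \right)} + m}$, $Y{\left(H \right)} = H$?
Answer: $-129$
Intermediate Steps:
$M{\left(m \right)} = \frac{3}{-4 + \frac{9 + m}{2 m}}$ ($M{\left(m \right)} = \frac{3}{-4 + \frac{m + 9}{m + m}} = \frac{3}{-4 + \frac{9 + m}{2 m}}$)
$86 M{\left(-2 - -5 \right)} = 86 \left(- \frac{6 \left(-2 - -5\right)}{-9 + 7 \left(-2 - -5\right)}\right) = 86 \left(- \frac{6 \left(-2 + 5\right)}{-9 + 7 \left(-2 + 5\right)}\right) = 86 \left(\left(-6\right) 3 \frac{1}{-9 + 7 \cdot 3}\right) = 86 \left(\left(-6\right) 3 \frac{1}{-9 + 21}\right) = 86 \left(\left(-6\right) 3 \cdot \frac{1}{12}\right) = 86 \left(- \frac{3}{2}\right) = -129$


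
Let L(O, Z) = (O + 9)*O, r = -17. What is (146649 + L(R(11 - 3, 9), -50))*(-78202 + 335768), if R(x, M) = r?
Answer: 37806825310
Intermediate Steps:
R(x, M) = -17
L(O, Z) = O*(9 + O) (L(O, Z) = (9 + O)*O = O*(9 + O))
(146649 + L(R(11 - 3, 9), -50))*(-78202 + 335768) = (146649 - 17*(9 - 17))*(-78202 + 335768) = (146649 - 17*(-8))*257566 = (146649 + 136)*257566 = 146785*257566 = 37806825310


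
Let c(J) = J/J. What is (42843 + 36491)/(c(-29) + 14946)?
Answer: 79334/14947 ≈ 5.3077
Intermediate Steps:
c(J) = 1
(42843 + 36491)/(c(-29) + 14946) = (42843 + 36491)/(1 + 14946) = 79334/14947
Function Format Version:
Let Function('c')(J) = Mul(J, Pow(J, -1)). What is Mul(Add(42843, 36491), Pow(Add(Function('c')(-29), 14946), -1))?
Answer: Rational(79334, 14947) ≈ 5.3077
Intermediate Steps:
Function('c')(J) = 1
Mul(Add(42843, 36491), Pow(Add(Function('c')(-29), 14946), -1)) = Mul(Add(42843, 36491), Pow(Add(1, 14946), -1)) = Mul(79334, Pow(14947, -1)) = Mul(79334, Rational(1, 14947)) = Rational(79334, 14947)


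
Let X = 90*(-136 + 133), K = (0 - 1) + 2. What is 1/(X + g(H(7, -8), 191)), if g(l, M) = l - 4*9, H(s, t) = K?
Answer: -1/305 ≈ -0.0032787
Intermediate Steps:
K = 1 (K = -1 + 2 = 1)
H(s, t) = 1
g(l, M) = -36 + l (g(l, M) = l - 36 = -36 + l)
X = -270 (X = 90*(-3) = -270)
1/(X + g(H(7, -8), 191)) = 1/(-270 + (-36 + 1)) = 1/(-270 - 35) = 1/(-305) = -1/305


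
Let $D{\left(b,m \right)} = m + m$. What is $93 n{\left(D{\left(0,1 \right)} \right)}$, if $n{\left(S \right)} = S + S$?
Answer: $372$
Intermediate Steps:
$D{\left(b,m \right)} = 2 m$
$n{\left(S \right)} = 2 S$
$93 n{\left(D{\left(0,1 \right)} \right)} = 93 \cdot 2 \cdot 2 \cdot 1 = 93 \cdot 2 \cdot 2 = 93 \cdot 4 = 372$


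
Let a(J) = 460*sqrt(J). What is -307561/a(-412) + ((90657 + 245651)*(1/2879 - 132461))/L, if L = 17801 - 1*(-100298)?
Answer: -128252810655144/340007021 + 307561*I*sqrt(103)/94760 ≈ -3.7721e+5 + 32.94*I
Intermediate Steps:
L = 118099 (L = 17801 + 100298 = 118099)
-307561/a(-412) + ((90657 + 245651)*(1/2879 - 132461))/L = -307561*(-I*sqrt(103)/94760) + ((90657 + 245651)*(1/2879 - 132461))/118099 = -307561*(-I*sqrt(103)/94760) + (336308*(1/2879 - 132461))*(1/118099) = -307561*(-I*sqrt(103)/94760) + (336308*(-381355218/2879))*(1/118099) = -(-307561)*I*sqrt(103)/94760 - 128252810655144/2879*1/118099 = 307561*I*sqrt(103)/94760 - 128252810655144/340007021 = -128252810655144/340007021 + 307561*I*sqrt(103)/94760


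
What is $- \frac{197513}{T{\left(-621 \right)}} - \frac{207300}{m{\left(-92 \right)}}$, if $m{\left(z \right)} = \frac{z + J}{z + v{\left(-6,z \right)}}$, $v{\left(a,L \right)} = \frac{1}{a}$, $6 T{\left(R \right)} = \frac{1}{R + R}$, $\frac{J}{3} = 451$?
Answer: $\frac{1856043236786}{1261} \approx 1.4719 \cdot 10^{9}$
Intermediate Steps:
$J = 1353$ ($J = 3 \cdot 451 = 1353$)
$T{\left(R \right)} = \frac{1}{12 R}$ ($T{\left(R \right)} = \frac{1}{6 \left(R + R\right)} = \frac{1}{6 \cdot 2 R} = \frac{\frac{1}{2} \frac{1}{R}}{6} = \frac{1}{12 R}$)
$m{\left(z \right)} = \frac{1353 + z}{- \frac{1}{6} + z}$ ($m{\left(z \right)} = \frac{z + 1353}{z + \frac{1}{-6}} = \frac{1353 + z}{z - \frac{1}{6}} = \frac{1353 + z}{- \frac{1}{6} + z}$)
$- \frac{197513}{T{\left(-621 \right)}} - \frac{207300}{m{\left(-92 \right)}} = - \frac{197513}{\frac{1}{12} \frac{1}{-621}} - \frac{207300}{6 \frac{1}{-1 + 6 \left(-92\right)} \left(1353 - 92\right)} = - \frac{197513}{\frac{1}{12} \left(- \frac{1}{621}\right)} - \frac{207300}{6 \frac{1}{-1 - 552} \cdot 1261} = - \frac{197513}{- \frac{1}{7452}} - \frac{207300}{6 \frac{1}{-553} \cdot 1261} = \left(-197513\right) \left(-7452\right) - \frac{207300}{6 \left(- \frac{1}{553}\right) 1261} = 1471866876 - \frac{207300}{- \frac{7566}{553}} = 1471866876 - - \frac{19106150}{1261} = 1471866876 + \frac{19106150}{1261} = \frac{1856043236786}{1261}$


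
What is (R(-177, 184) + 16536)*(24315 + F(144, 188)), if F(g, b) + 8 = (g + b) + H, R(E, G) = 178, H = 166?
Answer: 414590770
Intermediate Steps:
F(g, b) = 158 + b + g (F(g, b) = -8 + ((g + b) + 166) = -8 + ((b + g) + 166) = -8 + (166 + b + g) = 158 + b + g)
(R(-177, 184) + 16536)*(24315 + F(144, 188)) = (178 + 16536)*(24315 + (158 + 188 + 144)) = 16714*(24315 + 490) = 16714*24805 = 414590770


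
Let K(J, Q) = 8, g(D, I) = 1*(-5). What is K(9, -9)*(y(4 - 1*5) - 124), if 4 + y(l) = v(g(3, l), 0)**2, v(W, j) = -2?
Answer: -992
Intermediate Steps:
g(D, I) = -5
y(l) = 0 (y(l) = -4 + (-2)**2 = -4 + 4 = 0)
K(9, -9)*(y(4 - 1*5) - 124) = 8*(0 - 124) = 8*(-124) = -992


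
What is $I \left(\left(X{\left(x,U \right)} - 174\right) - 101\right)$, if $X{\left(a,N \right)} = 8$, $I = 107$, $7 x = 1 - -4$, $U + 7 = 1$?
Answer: $-28569$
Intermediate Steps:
$U = -6$ ($U = -7 + 1 = -6$)
$x = \frac{5}{7}$ ($x = \frac{1 - -4}{7} = \frac{1 + 4}{7} = \frac{1}{7} \cdot 5 = \frac{5}{7} \approx 0.71429$)
$I \left(\left(X{\left(x,U \right)} - 174\right) - 101\right) = 107 \left(\left(8 - 174\right) - 101\right) = 107 \left(-166 - 101\right) = 107 \left(-267\right) = -28569$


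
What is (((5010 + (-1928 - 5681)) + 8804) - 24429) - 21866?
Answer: -40090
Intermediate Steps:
(((5010 + (-1928 - 5681)) + 8804) - 24429) - 21866 = (((5010 - 7609) + 8804) - 24429) - 21866 = ((-2599 + 8804) - 24429) - 21866 = (6205 - 24429) - 21866 = -18224 - 21866 = -40090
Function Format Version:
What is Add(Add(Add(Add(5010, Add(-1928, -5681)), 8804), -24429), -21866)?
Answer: -40090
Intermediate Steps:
Add(Add(Add(Add(5010, Add(-1928, -5681)), 8804), -24429), -21866) = Add(Add(Add(Add(5010, -7609), 8804), -24429), -21866) = Add(Add(Add(-2599, 8804), -24429), -21866) = Add(Add(6205, -24429), -21866) = Add(-18224, -21866) = -40090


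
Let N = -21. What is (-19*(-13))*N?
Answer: -5187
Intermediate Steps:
(-19*(-13))*N = -19*(-13)*(-21) = 247*(-21) = -5187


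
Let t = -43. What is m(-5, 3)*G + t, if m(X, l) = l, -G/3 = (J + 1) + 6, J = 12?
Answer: -214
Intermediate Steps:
G = -57 (G = -3*((12 + 1) + 6) = -3*(13 + 6) = -3*19 = -57)
m(-5, 3)*G + t = 3*(-57) - 43 = -171 - 43 = -214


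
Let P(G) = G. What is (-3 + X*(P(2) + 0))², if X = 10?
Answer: 289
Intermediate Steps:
(-3 + X*(P(2) + 0))² = (-3 + 10*(2 + 0))² = (-3 + 10*2)² = (-3 + 20)² = 17² = 289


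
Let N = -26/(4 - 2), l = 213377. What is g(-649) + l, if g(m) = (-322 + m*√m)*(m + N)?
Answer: 426541 + 429638*I*√649 ≈ 4.2654e+5 + 1.0945e+7*I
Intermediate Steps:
N = -13 (N = -26/2 = -26*½ = -13)
g(m) = (-322 + m^(3/2))*(-13 + m) (g(m) = (-322 + m*√m)*(m - 13) = (-322 + m^(3/2))*(-13 + m))
g(-649) + l = (4186 + (-649)^(5/2) - 322*(-649) - (-8437)*I*√649) + 213377 = (4186 + 421201*I*√649 + 208978 - (-8437)*I*√649) + 213377 = (4186 + 421201*I*√649 + 208978 + 8437*I*√649) + 213377 = (213164 + 429638*I*√649) + 213377 = 426541 + 429638*I*√649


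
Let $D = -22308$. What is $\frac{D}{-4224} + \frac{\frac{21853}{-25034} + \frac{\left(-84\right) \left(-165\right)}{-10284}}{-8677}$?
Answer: $\frac{15731075710153}{2978520886816} \approx 5.2815$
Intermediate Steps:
$\frac{D}{-4224} + \frac{\frac{21853}{-25034} + \frac{\left(-84\right) \left(-165\right)}{-10284}}{-8677} = - \frac{22308}{-4224} + \frac{\frac{21853}{-25034} + \frac{\left(-84\right) \left(-165\right)}{-10284}}{-8677} = \left(-22308\right) \left(- \frac{1}{4224}\right) + \left(21853 \left(- \frac{1}{25034}\right) + 13860 \left(- \frac{1}{10284}\right)\right) \left(- \frac{1}{8677}\right) = \frac{169}{32} + \left(- \frac{21853}{25034} - \frac{1155}{857}\right) \left(- \frac{1}{8677}\right) = \frac{169}{32} - - \frac{47642291}{186157555426} = \frac{169}{32} + \frac{47642291}{186157555426} = \frac{15731075710153}{2978520886816}$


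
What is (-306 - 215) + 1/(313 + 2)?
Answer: -164114/315 ≈ -521.00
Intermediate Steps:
(-306 - 215) + 1/(313 + 2) = -521 + 1/315 = -164114/315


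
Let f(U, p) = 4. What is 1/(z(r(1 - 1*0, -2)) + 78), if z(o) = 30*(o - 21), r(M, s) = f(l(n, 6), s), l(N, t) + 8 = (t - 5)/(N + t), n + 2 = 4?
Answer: -1/432 ≈ -0.0023148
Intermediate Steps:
n = 2 (n = -2 + 4 = 2)
l(N, t) = -8 + (-5 + t)/(N + t) (l(N, t) = -8 + (t - 5)/(N + t) = -8 + (-5 + t)/(N + t))
r(M, s) = 4
z(o) = -630 + 30*o (z(o) = 30*(-21 + o) = -630 + 30*o)
1/(z(r(1 - 1*0, -2)) + 78) = 1/((-630 + 30*4) + 78) = 1/((-630 + 120) + 78) = 1/(-510 + 78) = 1/(-432) = -1/432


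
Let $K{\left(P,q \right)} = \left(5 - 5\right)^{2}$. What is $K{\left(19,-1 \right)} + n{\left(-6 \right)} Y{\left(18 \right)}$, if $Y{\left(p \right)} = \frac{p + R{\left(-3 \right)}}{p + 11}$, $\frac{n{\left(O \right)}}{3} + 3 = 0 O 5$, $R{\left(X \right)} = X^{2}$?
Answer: $- \frac{243}{29} \approx -8.3793$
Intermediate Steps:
$K{\left(P,q \right)} = 0$ ($K{\left(P,q \right)} = 0^{2} = 0$)
$n{\left(O \right)} = -9$ ($n{\left(O \right)} = -9 + 3 \cdot 0 O 5 = -9 + 3 \cdot 0 \cdot 5 = -9 + 3 \cdot 0 = -9 + 0 = -9$)
$Y{\left(p \right)} = \frac{9 + p}{11 + p}$ ($Y{\left(p \right)} = \frac{p + \left(-3\right)^{2}}{p + 11} = \frac{p + 9}{11 + p} = \frac{9 + p}{11 + p}$)
$K{\left(19,-1 \right)} + n{\left(-6 \right)} Y{\left(18 \right)} = 0 - 9 \frac{9 + 18}{11 + 18} = 0 - 9 \cdot \frac{1}{29} \cdot 27 = 0 - \frac{243}{29} = - \frac{243}{29}$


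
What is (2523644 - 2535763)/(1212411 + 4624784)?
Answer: -12119/5837195 ≈ -0.0020762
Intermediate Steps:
(2523644 - 2535763)/(1212411 + 4624784) = -12119/5837195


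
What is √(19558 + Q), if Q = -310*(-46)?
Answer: √33818 ≈ 183.90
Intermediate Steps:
Q = 14260
√(19558 + Q) = √(19558 + 14260) = √33818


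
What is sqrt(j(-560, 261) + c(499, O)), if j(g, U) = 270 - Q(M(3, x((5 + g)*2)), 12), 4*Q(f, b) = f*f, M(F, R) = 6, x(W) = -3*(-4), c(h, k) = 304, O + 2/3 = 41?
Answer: sqrt(565) ≈ 23.770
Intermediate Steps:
O = 121/3 (O = -2/3 + 41 = 121/3 ≈ 40.333)
x(W) = 12
Q(f, b) = f**2/4 (Q(f, b) = (f*f)/4 = f**2/4)
j(g, U) = 261 (j(g, U) = 270 - 6**2/4 = 270 - 36/4 = 270 - 1*9 = 270 - 9 = 261)
sqrt(j(-560, 261) + c(499, O)) = sqrt(261 + 304) = sqrt(565)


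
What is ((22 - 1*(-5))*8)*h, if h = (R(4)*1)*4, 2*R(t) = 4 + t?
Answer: 3456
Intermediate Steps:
R(t) = 2 + t/2 (R(t) = (4 + t)/2 = 2 + t/2)
h = 16 (h = ((2 + (½)*4)*1)*4 = ((2 + 2)*1)*4 = (4*1)*4 = 4*4 = 16)
((22 - 1*(-5))*8)*h = ((22 - 1*(-5))*8)*16 = ((22 + 5)*8)*16 = (27*8)*16 = 216*16 = 3456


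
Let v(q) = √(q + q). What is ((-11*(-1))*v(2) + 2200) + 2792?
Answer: 5014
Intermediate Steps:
v(q) = √2*√q (v(q) = √(2*q) = √2*√q)
((-11*(-1))*v(2) + 2200) + 2792 = ((-11*(-1))*(√2*√2) + 2200) + 2792 = (11*2 + 2200) + 2792 = (22 + 2200) + 2792 = 2222 + 2792 = 5014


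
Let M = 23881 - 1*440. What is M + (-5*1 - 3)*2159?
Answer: 6169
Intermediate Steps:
M = 23441 (M = 23881 - 440 = 23441)
M + (-5*1 - 3)*2159 = 23441 + (-5*1 - 3)*2159 = 23441 + (-5 - 3)*2159 = 23441 - 8*2159 = 23441 - 17272 = 6169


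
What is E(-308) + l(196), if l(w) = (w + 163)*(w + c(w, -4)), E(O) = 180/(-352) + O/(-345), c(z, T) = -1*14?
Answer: 1983673259/30360 ≈ 65338.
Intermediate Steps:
c(z, T) = -14
E(O) = -45/88 - O/345 (E(O) = 180*(-1/352) + O*(-1/345) = -45/88 - O/345)
l(w) = (-14 + w)*(163 + w) (l(w) = (w + 163)*(w - 14) = (163 + w)*(-14 + w) = (-14 + w)*(163 + w))
E(-308) + l(196) = (-45/88 - 1/345*(-308)) + (-2282 + 196² + 149*196) = (-45/88 + 308/345) + (-2282 + 38416 + 29204) = 11579/30360 + 65338 = 1983673259/30360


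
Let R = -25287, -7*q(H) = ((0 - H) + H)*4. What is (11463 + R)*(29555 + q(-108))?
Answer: -408568320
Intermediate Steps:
q(H) = 0 (q(H) = -((0 - H) + H)*4/7 = -(-H + H)*4/7 = -0*4 = -1/7*0 = 0)
(11463 + R)*(29555 + q(-108)) = (11463 - 25287)*(29555 + 0) = -13824*29555 = -408568320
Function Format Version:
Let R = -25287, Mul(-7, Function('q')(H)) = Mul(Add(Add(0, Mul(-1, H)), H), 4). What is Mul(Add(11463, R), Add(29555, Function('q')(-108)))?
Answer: -408568320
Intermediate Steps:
Function('q')(H) = 0 (Function('q')(H) = Mul(Rational(-1, 7), Mul(Add(Add(0, Mul(-1, H)), H), 4)) = Mul(Rational(-1, 7), Mul(Add(Mul(-1, H), H), 4)) = Mul(Rational(-1, 7), Mul(0, 4)) = Mul(Rational(-1, 7), 0) = 0)
Mul(Add(11463, R), Add(29555, Function('q')(-108))) = Mul(Add(11463, -25287), Add(29555, 0)) = Mul(-13824, 29555) = -408568320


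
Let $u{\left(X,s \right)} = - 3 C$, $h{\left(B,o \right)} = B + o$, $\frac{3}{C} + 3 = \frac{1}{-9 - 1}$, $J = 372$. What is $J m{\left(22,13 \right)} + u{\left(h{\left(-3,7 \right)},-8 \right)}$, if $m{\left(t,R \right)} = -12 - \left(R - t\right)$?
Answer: $- \frac{34506}{31} \approx -1113.1$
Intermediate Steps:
$m{\left(t,R \right)} = -12 + t - R$ ($m{\left(t,R \right)} = -12 - \left(R - t\right) = -12 + t - R$)
$C = - \frac{30}{31}$ ($C = \frac{3}{-3 + \frac{1}{-9 - 1}} = \frac{3}{-3 + \frac{1}{-10}} = \frac{3}{-3 - \frac{1}{10}} = \frac{3}{- \frac{31}{10}} = 3 \left(- \frac{10}{31}\right) = - \frac{30}{31} \approx -0.96774$)
$u{\left(X,s \right)} = \frac{90}{31}$ ($u{\left(X,s \right)} = \left(-3\right) \left(- \frac{30}{31}\right) = \frac{90}{31}$)
$J m{\left(22,13 \right)} + u{\left(h{\left(-3,7 \right)},-8 \right)} = 372 \left(-12 + 22 - 13\right) + \frac{90}{31} = 372 \left(-3\right) + \frac{90}{31} = -1116 + \frac{90}{31} = - \frac{34506}{31}$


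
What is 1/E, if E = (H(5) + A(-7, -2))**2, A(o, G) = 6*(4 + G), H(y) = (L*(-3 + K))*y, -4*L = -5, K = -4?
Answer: 16/16129 ≈ 0.00099200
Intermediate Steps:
L = 5/4 (L = -1/4*(-5) = 5/4 ≈ 1.2500)
H(y) = -35*y/4 (H(y) = (5*(-3 - 4)/4)*y = ((5/4)*(-7))*y = -35*y/4)
A(o, G) = 24 + 6*G
E = 16129/16 (E = (-35/4*5 + (24 + 6*(-2)))**2 = (-175/4 + (24 - 12))**2 = (-175/4 + 12)**2 = (-127/4)**2 = 16129/16 ≈ 1008.1)
1/E = 1/(16129/16) = 16/16129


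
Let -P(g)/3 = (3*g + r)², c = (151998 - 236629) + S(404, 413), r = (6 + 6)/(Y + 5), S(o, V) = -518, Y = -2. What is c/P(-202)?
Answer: 28383/362404 ≈ 0.078319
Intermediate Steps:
r = 4 (r = (6 + 6)/(-2 + 5) = 12/3 = 12*(⅓) = 4)
c = -85149 (c = (151998 - 236629) - 518 = -84631 - 518 = -85149)
P(g) = -3*(4 + 3*g)² (P(g) = -3*(3*g + 4)² = -3*(4 + 3*g)²)
c/P(-202) = -85149*(-1/(3*(4 + 3*(-202))²)) = -85149*(-1/(3*(4 - 606)²)) = -85149/((-3*(-602)²)) = -85149/((-3*362404)) = -85149/(-1087212) = -85149*(-1/1087212) = 28383/362404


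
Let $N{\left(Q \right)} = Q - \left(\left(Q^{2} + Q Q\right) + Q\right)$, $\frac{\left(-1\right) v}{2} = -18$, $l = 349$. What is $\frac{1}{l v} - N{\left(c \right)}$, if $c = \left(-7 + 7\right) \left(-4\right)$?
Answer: $\frac{1}{12564} \approx 7.9592 \cdot 10^{-5}$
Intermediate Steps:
$v = 36$ ($v = \left(-2\right) \left(-18\right) = 36$)
$c = 0$ ($c = 0 \left(-4\right) = 0$)
$N{\left(Q \right)} = - 2 Q^{2}$ ($N{\left(Q \right)} = Q - \left(\left(Q^{2} + Q^{2}\right) + Q\right) = Q - \left(2 Q^{2} + Q\right) = Q - \left(Q + 2 Q^{2}\right) = - 2 Q^{2}$)
$\frac{1}{l v} - N{\left(c \right)} = \frac{1}{349 \cdot 36} - - 2 \cdot 0^{2} = \frac{1}{12564} - \left(-2\right) 0 = \frac{1}{12564} - 0 = \frac{1}{12564} + 0 = \frac{1}{12564}$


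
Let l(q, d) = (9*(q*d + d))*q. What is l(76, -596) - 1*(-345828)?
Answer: -31044300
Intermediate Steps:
l(q, d) = q*(9*d + 9*d*q) (l(q, d) = (9*(d*q + d))*q = (9*(d + d*q))*q = (9*d + 9*d*q)*q = q*(9*d + 9*d*q))
l(76, -596) - 1*(-345828) = 9*(-596)*76*(1 + 76) - 1*(-345828) = 9*(-596)*76*77 + 345828 = -31390128 + 345828 = -31044300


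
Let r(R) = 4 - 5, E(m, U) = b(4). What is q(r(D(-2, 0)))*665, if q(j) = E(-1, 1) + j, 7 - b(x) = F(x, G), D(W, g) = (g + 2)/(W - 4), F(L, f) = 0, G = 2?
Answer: 3990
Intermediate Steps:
D(W, g) = (2 + g)/(-4 + W)
b(x) = 7 (b(x) = 7 - 1*0 = 7 + 0 = 7)
E(m, U) = 7
r(R) = -1
q(j) = 7 + j
q(r(D(-2, 0)))*665 = (7 - 1)*665 = 6*665 = 3990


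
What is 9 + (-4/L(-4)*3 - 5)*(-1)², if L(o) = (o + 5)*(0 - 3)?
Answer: 8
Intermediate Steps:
L(o) = -15 - 3*o (L(o) = (5 + o)*(-3) = -15 - 3*o)
9 + (-4/L(-4)*3 - 5)*(-1)² = 9 + (-4/(-15 - 3*(-4))*3 - 5)*(-1)² = 9 + (-4/(-15 + 12)*3 - 5)*1 = 9 + (-4/(-3)*3 - 5)*1 = 9 + (-4*(-⅓)*3 - 5)*1 = 9 + ((4/3)*3 - 5)*1 = 9 + (4 - 5)*1 = 9 - 1*1 = 9 - 1 = 8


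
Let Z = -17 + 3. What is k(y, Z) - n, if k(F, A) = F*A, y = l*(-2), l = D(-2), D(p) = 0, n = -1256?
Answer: 1256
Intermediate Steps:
l = 0
y = 0 (y = 0*(-2) = 0)
Z = -14
k(F, A) = A*F
k(y, Z) - n = -14*0 - 1*(-1256) = 0 + 1256 = 1256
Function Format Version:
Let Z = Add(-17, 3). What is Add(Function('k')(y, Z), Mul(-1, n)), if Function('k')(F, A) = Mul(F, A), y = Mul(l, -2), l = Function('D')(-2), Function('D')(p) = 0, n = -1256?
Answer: 1256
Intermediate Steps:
l = 0
y = 0 (y = Mul(0, -2) = 0)
Z = -14
Function('k')(F, A) = Mul(A, F)
Add(Function('k')(y, Z), Mul(-1, n)) = Add(Mul(-14, 0), Mul(-1, -1256)) = Add(0, 1256) = 1256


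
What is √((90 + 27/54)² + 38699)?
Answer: √187557/2 ≈ 216.54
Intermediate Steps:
√((90 + 27/54)² + 38699) = √((90 + 27*(1/54))² + 38699) = √((90 + ½)² + 38699) = √((181/2)² + 38699) = √(32761/4 + 38699) = √(187557/4) = √187557/2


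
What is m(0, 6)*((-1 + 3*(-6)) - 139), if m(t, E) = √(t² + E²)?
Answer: -948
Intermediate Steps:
m(t, E) = √(E² + t²)
m(0, 6)*((-1 + 3*(-6)) - 139) = √(6² + 0²)*((-1 + 3*(-6)) - 139) = √(36 + 0)*((-1 - 18) - 139) = √36*(-19 - 139) = 6*(-158) = -948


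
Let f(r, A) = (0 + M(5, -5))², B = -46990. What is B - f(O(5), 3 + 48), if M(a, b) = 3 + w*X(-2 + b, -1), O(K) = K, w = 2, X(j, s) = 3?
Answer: -47071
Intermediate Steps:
M(a, b) = 9 (M(a, b) = 3 + 2*3 = 3 + 6 = 9)
f(r, A) = 81 (f(r, A) = (0 + 9)² = 9² = 81)
B - f(O(5), 3 + 48) = -46990 - 1*81 = -46990 - 81 = -47071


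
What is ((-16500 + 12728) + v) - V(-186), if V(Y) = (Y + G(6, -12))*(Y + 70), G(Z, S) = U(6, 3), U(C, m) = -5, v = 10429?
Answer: -15499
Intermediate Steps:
G(Z, S) = -5
V(Y) = (-5 + Y)*(70 + Y) (V(Y) = (Y - 5)*(Y + 70) = (-5 + Y)*(70 + Y))
((-16500 + 12728) + v) - V(-186) = ((-16500 + 12728) + 10429) - (-350 + (-186)² + 65*(-186)) = (-3772 + 10429) - (-350 + 34596 - 12090) = 6657 - 1*22156 = 6657 - 22156 = -15499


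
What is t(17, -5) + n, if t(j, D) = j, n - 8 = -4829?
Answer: -4804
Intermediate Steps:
n = -4821 (n = 8 - 4829 = -4821)
t(17, -5) + n = 17 - 4821 = -4804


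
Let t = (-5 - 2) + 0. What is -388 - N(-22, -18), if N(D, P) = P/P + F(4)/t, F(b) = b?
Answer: -2719/7 ≈ -388.43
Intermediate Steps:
t = -7 (t = -7 + 0 = -7)
N(D, P) = 3/7 (N(D, P) = P/P + 4/(-7) = 1 + 4*(-1/7) = 1 - 4/7 = 3/7)
-388 - N(-22, -18) = -388 - 1*3/7 = -388 - 3/7 = -2719/7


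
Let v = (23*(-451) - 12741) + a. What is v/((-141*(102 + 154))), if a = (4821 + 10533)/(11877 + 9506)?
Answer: 123557827/192960192 ≈ 0.64033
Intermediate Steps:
a = 15354/21383 ≈ 0.71805
v = -494231308/21383 (v = (23*(-451) - 12741) + 15354/21383 = (-10373 - 12741) + 15354/21383 = -23114 + 15354/21383 = -494231308/21383 ≈ -23113.)
v/((-141*(102 + 154))) = -494231308*(-1/(141*(102 + 154)))/21383 = -494231308/(21383*((-141*256))) = -494231308/21383/(-36096) = -494231308/21383*(-1/36096) = 123557827/192960192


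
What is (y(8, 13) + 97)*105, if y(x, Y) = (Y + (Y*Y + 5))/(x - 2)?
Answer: 26915/2 ≈ 13458.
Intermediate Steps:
y(x, Y) = (5 + Y + Y**2)/(-2 + x) (y(x, Y) = (Y + (Y**2 + 5))/(-2 + x) = (Y + (5 + Y**2))/(-2 + x) = (5 + Y + Y**2)/(-2 + x))
(y(8, 13) + 97)*105 = ((5 + 13 + 13**2)/(-2 + 8) + 97)*105 = ((5 + 13 + 169)/6 + 97)*105 = ((1/6)*187 + 97)*105 = (187/6 + 97)*105 = (769/6)*105 = 26915/2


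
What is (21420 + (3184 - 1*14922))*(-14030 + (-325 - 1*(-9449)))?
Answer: -47499892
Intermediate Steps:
(21420 + (3184 - 1*14922))*(-14030 + (-325 - 1*(-9449))) = (21420 + (3184 - 14922))*(-14030 + (-325 + 9449)) = (21420 - 11738)*(-14030 + 9124) = 9682*(-4906) = -47499892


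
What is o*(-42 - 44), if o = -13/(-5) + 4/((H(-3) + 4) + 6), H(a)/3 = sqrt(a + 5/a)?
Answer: 86*(-13*sqrt(42) + 150*I)/(5*(sqrt(42) - 10*I)) ≈ -247.83 + 15.7*I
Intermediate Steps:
H(a) = 3*sqrt(a + 5/a)
o = 13/5 + 4/(10 + I*sqrt(42)) (o = -13/(-5) + 4/((3*sqrt(-3 + 5/(-3)) + 4) + 6) = -13*(-1/5) + 4/((3*sqrt(-3 + 5*(-1/3)) + 4) + 6) = 13/5 + 4/((3*sqrt(-3 - 5/3) + 4) + 6) = 13/5 + 4/((3*sqrt(-14/3) + 4) + 6) = 13/5 + 4/((3*(I*sqrt(42)/3) + 4) + 6) = 13/5 + 4/((I*sqrt(42) + 4) + 6) = 13/5 + 4/((4 + I*sqrt(42)) + 6) = 13/5 + 4/(10 + I*sqrt(42)) ≈ 2.8817 - 0.18256*I)
o*(-42 - 44) = (1023/355 - 2*I*sqrt(42)/71)*(-42 - 44) = (1023/355 - 2*I*sqrt(42)/71)*(-86) = -87978/355 + 172*I*sqrt(42)/71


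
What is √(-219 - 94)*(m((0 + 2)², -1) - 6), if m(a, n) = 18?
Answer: 12*I*√313 ≈ 212.3*I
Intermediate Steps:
√(-219 - 94)*(m((0 + 2)², -1) - 6) = √(-219 - 94)*(18 - 6) = √(-313)*12 = (I*√313)*12 = 12*I*√313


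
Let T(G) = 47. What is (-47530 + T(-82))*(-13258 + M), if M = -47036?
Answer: 2862940002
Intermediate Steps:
(-47530 + T(-82))*(-13258 + M) = (-47530 + 47)*(-13258 - 47036) = -47483*(-60294) = 2862940002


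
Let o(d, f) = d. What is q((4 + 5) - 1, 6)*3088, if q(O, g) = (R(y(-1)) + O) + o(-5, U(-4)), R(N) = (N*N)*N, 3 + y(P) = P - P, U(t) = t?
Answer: -74112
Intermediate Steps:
y(P) = -3 (y(P) = -3 + (P - P) = -3 + 0 = -3)
R(N) = N**3 (R(N) = N**2*N = N**3)
q(O, g) = -32 + O (q(O, g) = ((-3)**3 + O) - 5 = (-27 + O) - 5 = -32 + O)
q((4 + 5) - 1, 6)*3088 = (-32 + ((4 + 5) - 1))*3088 = (-32 + (9 - 1))*3088 = (-32 + 8)*3088 = -24*3088 = -74112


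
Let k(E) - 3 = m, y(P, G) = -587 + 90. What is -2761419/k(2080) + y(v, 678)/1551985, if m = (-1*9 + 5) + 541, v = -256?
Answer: -285712075673/55871460 ≈ -5113.7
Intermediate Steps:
y(P, G) = -497
m = 537 (m = (-9 + 5) + 541 = -4 + 541 = 537)
k(E) = 540 (k(E) = 3 + 537 = 540)
-2761419/k(2080) + y(v, 678)/1551985 = -2761419/540 - 497/1551985 = -2761419*1/540 - 497*1/1551985 = -920473/180 - 497/1551985 = -285712075673/55871460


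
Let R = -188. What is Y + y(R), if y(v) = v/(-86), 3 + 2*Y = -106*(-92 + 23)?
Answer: 314561/86 ≈ 3657.7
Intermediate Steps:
Y = 7311/2 (Y = -3/2 + (-106*(-92 + 23))/2 = -3/2 + (-106*(-69))/2 = -3/2 + (1/2)*7314 = -3/2 + 3657 = 7311/2 ≈ 3655.5)
y(v) = -v/86 (y(v) = v*(-1/86) = -v/86)
Y + y(R) = 7311/2 - 1/86*(-188) = 7311/2 + 94/43 = 314561/86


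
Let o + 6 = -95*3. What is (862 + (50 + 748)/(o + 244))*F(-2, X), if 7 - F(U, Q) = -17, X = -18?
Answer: 953184/47 ≈ 20281.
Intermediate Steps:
o = -291 (o = -6 - 95*3 = -6 - 285 = -291)
F(U, Q) = 24 (F(U, Q) = 7 - 1*(-17) = 7 + 17 = 24)
(862 + (50 + 748)/(o + 244))*F(-2, X) = (862 + (50 + 748)/(-291 + 244))*24 = (862 + 798/(-47))*24 = (862 + 798*(-1/47))*24 = (862 - 798/47)*24 = (39716/47)*24 = 953184/47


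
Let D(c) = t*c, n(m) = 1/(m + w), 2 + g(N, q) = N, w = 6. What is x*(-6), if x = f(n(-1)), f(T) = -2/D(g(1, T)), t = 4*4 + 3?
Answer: -12/19 ≈ -0.63158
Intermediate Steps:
g(N, q) = -2 + N
n(m) = 1/(6 + m) (n(m) = 1/(m + 6) = 1/(6 + m))
t = 19 (t = 16 + 3 = 19)
D(c) = 19*c
f(T) = 2/19 (f(T) = -2*1/(19*(-2 + 1)) = -2/(19*(-1)) = -2/(-19) = -2*(-1/19) = 2/19)
x = 2/19 ≈ 0.10526
x*(-6) = (2/19)*(-6) = -12/19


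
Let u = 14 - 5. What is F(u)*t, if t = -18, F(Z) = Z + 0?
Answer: -162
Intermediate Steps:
u = 9
F(Z) = Z
F(u)*t = 9*(-18) = -162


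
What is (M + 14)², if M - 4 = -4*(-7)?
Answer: 2116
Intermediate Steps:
M = 32 (M = 4 - 4*(-7) = 4 + 28 = 32)
(M + 14)² = (32 + 14)² = 46² = 2116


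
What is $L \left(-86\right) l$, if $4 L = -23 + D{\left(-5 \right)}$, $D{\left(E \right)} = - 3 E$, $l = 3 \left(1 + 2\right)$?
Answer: $1548$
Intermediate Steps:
$l = 9$ ($l = 3 \cdot 3 = 9$)
$L = -2$ ($L = \frac{-23 - -15}{4} = \frac{-23 + 15}{4} = \frac{1}{4} \left(-8\right) = -2$)
$L \left(-86\right) l = \left(-2\right) \left(-86\right) 9 = 172 \cdot 9 = 1548$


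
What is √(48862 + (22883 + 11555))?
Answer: 70*√17 ≈ 288.62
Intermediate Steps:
√(48862 + (22883 + 11555)) = √(48862 + 34438) = √83300 = 70*√17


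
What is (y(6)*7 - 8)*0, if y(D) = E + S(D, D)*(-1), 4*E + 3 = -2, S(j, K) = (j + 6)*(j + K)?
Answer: 0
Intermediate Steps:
S(j, K) = (6 + j)*(K + j)
E = -5/4 (E = -¾ + (¼)*(-2) = -¾ - ½ = -5/4 ≈ -1.2500)
y(D) = -5/4 - 12*D - 2*D² (y(D) = -5/4 + (D² + 6*D + 6*D + D*D)*(-1) = -5/4 + (D² + 6*D + 6*D + D²)*(-1) = -5/4 + (2*D² + 12*D)*(-1) = -5/4 + (-12*D - 2*D²) = -5/4 - 12*D - 2*D²)
(y(6)*7 - 8)*0 = ((-5/4 - 12*6 - 2*6²)*7 - 8)*0 = ((-5/4 - 72 - 2*36)*7 - 8)*0 = ((-5/4 - 72 - 72)*7 - 8)*0 = (-581/4*7 - 8)*0 = (-4067/4 - 8)*0 = -4099/4*0 = 0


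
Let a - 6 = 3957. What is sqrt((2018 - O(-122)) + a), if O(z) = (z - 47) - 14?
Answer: 2*sqrt(1541) ≈ 78.511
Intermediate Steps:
O(z) = -61 + z (O(z) = (-47 + z) - 14 = -61 + z)
a = 3963 (a = 6 + 3957 = 3963)
sqrt((2018 - O(-122)) + a) = sqrt((2018 - (-61 - 122)) + 3963) = sqrt((2018 - 1*(-183)) + 3963) = sqrt((2018 + 183) + 3963) = sqrt(2201 + 3963) = sqrt(6164) = 2*sqrt(1541)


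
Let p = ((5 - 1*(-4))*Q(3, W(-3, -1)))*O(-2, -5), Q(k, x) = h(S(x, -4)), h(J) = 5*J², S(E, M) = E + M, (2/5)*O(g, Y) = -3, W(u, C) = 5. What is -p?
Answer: 675/2 ≈ 337.50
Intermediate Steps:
O(g, Y) = -15/2 (O(g, Y) = (5/2)*(-3) = -15/2)
Q(k, x) = 5*(-4 + x)² (Q(k, x) = 5*(x - 4)² = 5*(-4 + x)²)
p = -675/2 (p = ((5 - 1*(-4))*(5*(-4 + 5)²))*(-15/2) = ((5 + 4)*(5*1²))*(-15/2) = (9*(5*1))*(-15/2) = (9*5)*(-15/2) = 45*(-15/2) = -675/2 ≈ -337.50)
-p = -1*(-675/2) = 675/2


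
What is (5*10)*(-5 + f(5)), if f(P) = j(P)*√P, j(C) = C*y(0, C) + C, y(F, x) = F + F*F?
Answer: -250 + 250*√5 ≈ 309.02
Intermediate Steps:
y(F, x) = F + F²
j(C) = C (j(C) = C*(0*(1 + 0)) + C = C*(0*1) + C = C*0 + C = 0 + C = C)
f(P) = P^(3/2) (f(P) = P*√P = P^(3/2))
(5*10)*(-5 + f(5)) = (5*10)*(-5 + 5^(3/2)) = 50*(-5 + 5*√5) = -250 + 250*√5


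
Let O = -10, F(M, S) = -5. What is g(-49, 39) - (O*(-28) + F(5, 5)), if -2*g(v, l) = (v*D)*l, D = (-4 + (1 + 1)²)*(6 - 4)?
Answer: -275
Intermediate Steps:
D = 0 (D = (-4 + 2²)*2 = (-4 + 4)*2 = 0*2 = 0)
g(v, l) = 0 (g(v, l) = -v*0*l/2 = -0*l = -½*0 = 0)
g(-49, 39) - (O*(-28) + F(5, 5)) = 0 - (-10*(-28) - 5) = 0 - (280 - 5) = 0 - 1*275 = 0 - 275 = -275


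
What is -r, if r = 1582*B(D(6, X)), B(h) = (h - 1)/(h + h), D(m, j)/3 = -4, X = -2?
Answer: -10283/12 ≈ -856.92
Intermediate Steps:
D(m, j) = -12 (D(m, j) = 3*(-4) = -12)
B(h) = (-1 + h)/(2*h) (B(h) = (-1 + h)/((2*h)) = (-1 + h)*(1/(2*h)) = (-1 + h)/(2*h))
r = 10283/12 (r = 1582*((½)*(-1 - 12)/(-12)) = 1582*((½)*(-1/12)*(-13)) = 1582*(13/24) = 10283/12 ≈ 856.92)
-r = -1*10283/12 = -10283/12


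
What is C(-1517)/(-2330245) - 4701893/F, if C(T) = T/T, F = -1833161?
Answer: 10956560820624/4271714254445 ≈ 2.5649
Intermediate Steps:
C(T) = 1
C(-1517)/(-2330245) - 4701893/F = 1/(-2330245) - 4701893/(-1833161) = 1*(-1/2330245) - 4701893*(-1/1833161) = -1/2330245 + 4701893/1833161 = 10956560820624/4271714254445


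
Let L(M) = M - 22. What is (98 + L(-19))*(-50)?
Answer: -2850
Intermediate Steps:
L(M) = -22 + M
(98 + L(-19))*(-50) = (98 + (-22 - 19))*(-50) = (98 - 41)*(-50) = 57*(-50) = -2850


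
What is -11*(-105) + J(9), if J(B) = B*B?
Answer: 1236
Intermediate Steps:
J(B) = B²
-11*(-105) + J(9) = -11*(-105) + 9² = 1155 + 81 = 1236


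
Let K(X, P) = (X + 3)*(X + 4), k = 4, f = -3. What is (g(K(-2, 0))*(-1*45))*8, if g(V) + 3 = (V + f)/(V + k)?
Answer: 1140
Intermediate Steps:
K(X, P) = (3 + X)*(4 + X)
g(V) = -3 + (-3 + V)/(4 + V) (g(V) = -3 + (V - 3)/(V + 4) = -3 + (-3 + V)/(4 + V))
(g(K(-2, 0))*(-1*45))*8 = (((-15 - 2*(12 + (-2)**2 + 7*(-2)))/(4 + (12 + (-2)**2 + 7*(-2))))*(-1*45))*8 = (((-15 - 2*(12 + 4 - 14))/(4 + (12 + 4 - 14)))*(-45))*8 = (((-15 - 2*2)/(4 + 2))*(-45))*8 = (((-15 - 4)/6)*(-45))*8 = (((1/6)*(-19))*(-45))*8 = -19/6*(-45)*8 = (285/2)*8 = 1140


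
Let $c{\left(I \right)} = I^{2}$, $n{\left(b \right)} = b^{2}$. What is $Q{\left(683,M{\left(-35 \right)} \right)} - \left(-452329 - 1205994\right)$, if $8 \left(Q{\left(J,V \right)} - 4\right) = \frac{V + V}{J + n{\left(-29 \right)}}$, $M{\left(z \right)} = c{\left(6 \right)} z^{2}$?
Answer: $\frac{842433791}{508} \approx 1.6583 \cdot 10^{6}$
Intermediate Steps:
$M{\left(z \right)} = 36 z^{2}$ ($M{\left(z \right)} = 6^{2} z^{2} = 36 z^{2}$)
$Q{\left(J,V \right)} = 4 + \frac{V}{4 \left(841 + J\right)}$ ($Q{\left(J,V \right)} = 4 + \frac{\left(V + V\right) \frac{1}{J + \left(-29\right)^{2}}}{8} = 4 + \frac{2 V \frac{1}{J + 841}}{8} = 4 + \frac{2 V \frac{1}{841 + J}}{8} = 4 + \frac{V}{4 \left(841 + J\right)}$)
$Q{\left(683,M{\left(-35 \right)} \right)} - \left(-452329 - 1205994\right) = \frac{13456 + 36 \left(-35\right)^{2} + 16 \cdot 683}{4 \left(841 + 683\right)} - \left(-452329 - 1205994\right) = \frac{13456 + 36 \cdot 1225 + 10928}{4 \cdot 1524} - \left(-452329 - 1205994\right) = \frac{1}{4} \cdot \frac{1}{1524} \left(13456 + 44100 + 10928\right) - -1658323 = \frac{1}{4} \cdot \frac{1}{1524} \cdot 68484 + 1658323 = \frac{5707}{508} + 1658323 = \frac{842433791}{508}$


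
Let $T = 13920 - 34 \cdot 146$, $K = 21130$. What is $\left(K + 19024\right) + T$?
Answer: $49110$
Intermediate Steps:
$T = 8956$ ($T = 13920 - 4964 = 8956$)
$\left(K + 19024\right) + T = \left(21130 + 19024\right) + 8956 = 40154 + 8956 = 49110$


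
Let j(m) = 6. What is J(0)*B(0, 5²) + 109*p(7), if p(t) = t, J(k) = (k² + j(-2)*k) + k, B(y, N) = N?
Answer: 763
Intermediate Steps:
J(k) = k² + 7*k (J(k) = (k² + 6*k) + k = k² + 7*k)
J(0)*B(0, 5²) + 109*p(7) = (0*(7 + 0))*5² + 109*7 = (0*7)*25 + 763 = 0*25 + 763 = 0 + 763 = 763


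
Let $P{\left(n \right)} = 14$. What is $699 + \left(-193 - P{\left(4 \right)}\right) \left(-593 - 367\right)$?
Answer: $199419$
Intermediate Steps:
$699 + \left(-193 - P{\left(4 \right)}\right) \left(-593 - 367\right) = 699 + \left(-193 - 14\right) \left(-593 - 367\right) = 699 + \left(-193 - 14\right) \left(-960\right) = 699 - -198720 = 699 + 198720 = 199419$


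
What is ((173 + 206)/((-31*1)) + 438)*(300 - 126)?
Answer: 2296626/31 ≈ 74085.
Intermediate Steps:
((173 + 206)/((-31*1)) + 438)*(300 - 126) = (379/(-31) + 438)*174 = (379*(-1/31) + 438)*174 = (-379/31 + 438)*174 = (13199/31)*174 = 2296626/31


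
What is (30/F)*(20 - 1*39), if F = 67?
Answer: -570/67 ≈ -8.5075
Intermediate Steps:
(30/F)*(20 - 1*39) = (30/67)*(20 - 1*39) = (30*(1/67))*(20 - 39) = (30/67)*(-19) = -570/67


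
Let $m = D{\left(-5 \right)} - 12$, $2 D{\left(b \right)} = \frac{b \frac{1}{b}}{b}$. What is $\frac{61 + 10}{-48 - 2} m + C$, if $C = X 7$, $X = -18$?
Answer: $- \frac{54409}{500} \approx -108.82$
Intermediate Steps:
$D{\left(b \right)} = \frac{1}{2 b}$ ($D{\left(b \right)} = \frac{\frac{b}{b} \frac{1}{b}}{2} = \frac{1 \frac{1}{b}}{2} = \frac{1}{2 b}$)
$m = - \frac{121}{10}$ ($m = \frac{1}{2 \left(-5\right)} - 12 = \frac{1}{2} \left(- \frac{1}{5}\right) - 12 = - \frac{1}{10} - 12 = - \frac{121}{10} \approx -12.1$)
$C = -126$ ($C = \left(-18\right) 7 = -126$)
$\frac{61 + 10}{-48 - 2} m + C = \frac{61 + 10}{-48 - 2} \left(- \frac{121}{10}\right) - 126 = \frac{71}{-50} \left(- \frac{121}{10}\right) - 126 = 71 \left(- \frac{1}{50}\right) \left(- \frac{121}{10}\right) - 126 = \left(- \frac{71}{50}\right) \left(- \frac{121}{10}\right) - 126 = \frac{8591}{500} - 126 = - \frac{54409}{500}$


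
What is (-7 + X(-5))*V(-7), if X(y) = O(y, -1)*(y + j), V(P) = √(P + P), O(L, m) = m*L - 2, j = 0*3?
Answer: -22*I*√14 ≈ -82.316*I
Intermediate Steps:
j = 0
O(L, m) = -2 + L*m (O(L, m) = L*m - 2 = -2 + L*m)
V(P) = √2*√P (V(P) = √(2*P) = √2*√P)
X(y) = y*(-2 - y) (X(y) = (-2 + y*(-1))*(y + 0) = (-2 - y)*y = y*(-2 - y))
(-7 + X(-5))*V(-7) = (-7 - 5*(-2 - 1*(-5)))*(√2*√(-7)) = (-7 - 5*(-2 + 5))*(√2*(I*√7)) = (-7 - 5*3)*(I*√14) = (-7 - 15)*(I*√14) = -22*I*√14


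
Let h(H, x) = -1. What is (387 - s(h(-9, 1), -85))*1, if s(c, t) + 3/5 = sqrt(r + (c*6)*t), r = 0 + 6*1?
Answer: 1938/5 - 2*sqrt(129) ≈ 364.88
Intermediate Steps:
r = 6 (r = 0 + 6 = 6)
s(c, t) = -3/5 + sqrt(6 + 6*c*t) (s(c, t) = -3/5 + sqrt(6 + (c*6)*t) = -3/5 + sqrt(6 + (6*c)*t) = -3/5 + sqrt(6 + 6*c*t))
(387 - s(h(-9, 1), -85))*1 = (387 - (-3/5 + sqrt(6 + 6*(-1)*(-85))))*1 = (387 - (-3/5 + sqrt(6 + 510)))*1 = (387 - (-3/5 + sqrt(516)))*1 = (387 - (-3/5 + 2*sqrt(129)))*1 = (387 + (3/5 - 2*sqrt(129)))*1 = (1938/5 - 2*sqrt(129))*1 = 1938/5 - 2*sqrt(129)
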